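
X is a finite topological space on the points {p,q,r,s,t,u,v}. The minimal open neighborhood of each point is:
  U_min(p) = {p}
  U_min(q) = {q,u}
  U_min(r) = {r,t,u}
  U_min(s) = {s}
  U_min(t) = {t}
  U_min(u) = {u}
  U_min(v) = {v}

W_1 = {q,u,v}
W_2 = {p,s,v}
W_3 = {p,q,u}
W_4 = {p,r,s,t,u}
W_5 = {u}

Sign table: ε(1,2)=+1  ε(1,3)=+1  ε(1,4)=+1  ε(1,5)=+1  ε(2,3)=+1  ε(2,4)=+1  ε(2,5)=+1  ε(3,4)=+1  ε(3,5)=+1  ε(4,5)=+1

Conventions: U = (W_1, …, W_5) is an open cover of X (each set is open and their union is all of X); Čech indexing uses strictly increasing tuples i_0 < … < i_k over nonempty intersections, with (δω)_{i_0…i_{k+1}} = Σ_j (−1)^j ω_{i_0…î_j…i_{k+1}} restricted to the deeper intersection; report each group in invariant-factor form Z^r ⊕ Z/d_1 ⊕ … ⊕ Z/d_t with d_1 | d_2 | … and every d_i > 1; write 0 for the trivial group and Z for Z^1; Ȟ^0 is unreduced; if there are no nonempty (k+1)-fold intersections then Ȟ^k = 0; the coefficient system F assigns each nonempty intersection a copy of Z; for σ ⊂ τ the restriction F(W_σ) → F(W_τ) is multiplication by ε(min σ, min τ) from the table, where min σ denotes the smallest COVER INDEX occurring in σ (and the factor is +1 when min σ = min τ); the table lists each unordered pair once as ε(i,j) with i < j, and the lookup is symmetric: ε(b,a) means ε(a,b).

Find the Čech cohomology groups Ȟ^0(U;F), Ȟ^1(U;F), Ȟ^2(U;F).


Ȟ^0 ≅ Z, Ȟ^1 ≅ Z, Ȟ^2 ≅ 0

intersection data:
  W12={v} W13={q,u} W14={u} W15={u} W23={p} W24={p,s} W34={p,u} W35={u} W45={u}
  W134={u} W135={u} W145={u} W234={p} W345={u}
  W1345={u}
C dims 5,9,5,1; δ0: rk 4, SNF 1^4; δ1: rk 4, SNF 1^4; δ2: rk 1, SNF 1^1
Ȟ^0 = (5 − 4) − 0 = 1, so Ȟ^0 ≅ Z
Ȟ^1 = (9 − 4) − 4 = 1, so Ȟ^1 ≅ Z
Ȟ^2 = (5 − 1) − 4 = 0, so Ȟ^2 ≅ 0


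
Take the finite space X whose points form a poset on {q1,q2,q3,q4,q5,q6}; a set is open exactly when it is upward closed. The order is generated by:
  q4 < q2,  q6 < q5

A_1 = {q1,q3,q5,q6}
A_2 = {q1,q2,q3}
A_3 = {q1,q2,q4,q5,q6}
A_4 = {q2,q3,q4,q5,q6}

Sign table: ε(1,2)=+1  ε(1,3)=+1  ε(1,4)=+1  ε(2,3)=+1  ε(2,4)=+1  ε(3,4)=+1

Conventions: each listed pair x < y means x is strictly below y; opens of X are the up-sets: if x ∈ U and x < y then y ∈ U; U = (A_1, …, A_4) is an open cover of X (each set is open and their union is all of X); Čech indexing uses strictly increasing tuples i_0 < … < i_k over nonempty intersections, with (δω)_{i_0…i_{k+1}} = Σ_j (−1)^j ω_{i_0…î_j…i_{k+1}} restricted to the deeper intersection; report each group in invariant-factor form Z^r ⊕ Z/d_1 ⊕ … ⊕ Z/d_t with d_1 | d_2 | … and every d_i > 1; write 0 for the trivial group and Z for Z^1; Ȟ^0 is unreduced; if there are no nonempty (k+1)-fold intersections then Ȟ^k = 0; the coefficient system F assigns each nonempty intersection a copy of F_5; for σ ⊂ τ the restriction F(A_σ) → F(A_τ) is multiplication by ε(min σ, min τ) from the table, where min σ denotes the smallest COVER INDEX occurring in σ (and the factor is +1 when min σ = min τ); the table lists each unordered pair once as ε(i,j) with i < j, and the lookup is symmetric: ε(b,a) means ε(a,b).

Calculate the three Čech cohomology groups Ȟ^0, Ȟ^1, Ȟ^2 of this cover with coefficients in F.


nonempty intersections:
  A12={q1,q3} A13={q1,q5,q6} A14={q3,q5,q6} A23={q1,q2} A24={q2,q3} A34={q2,q4,q5,q6}
  A123={q1} A124={q3} A134={q5,q6} A234={q2}
C dims 4,6,4; δ0: rk_F5 3; δ1: rk_F5 3
Ȟ^0: (4−3)−0=1 ⇒ Z/5
Ȟ^1: (6−3)−3=0 ⇒ 0
Ȟ^2: (4−0)−3=1 ⇒ Z/5

Ȟ^0 ≅ Z/5, Ȟ^1 ≅ 0 and Ȟ^2 ≅ Z/5


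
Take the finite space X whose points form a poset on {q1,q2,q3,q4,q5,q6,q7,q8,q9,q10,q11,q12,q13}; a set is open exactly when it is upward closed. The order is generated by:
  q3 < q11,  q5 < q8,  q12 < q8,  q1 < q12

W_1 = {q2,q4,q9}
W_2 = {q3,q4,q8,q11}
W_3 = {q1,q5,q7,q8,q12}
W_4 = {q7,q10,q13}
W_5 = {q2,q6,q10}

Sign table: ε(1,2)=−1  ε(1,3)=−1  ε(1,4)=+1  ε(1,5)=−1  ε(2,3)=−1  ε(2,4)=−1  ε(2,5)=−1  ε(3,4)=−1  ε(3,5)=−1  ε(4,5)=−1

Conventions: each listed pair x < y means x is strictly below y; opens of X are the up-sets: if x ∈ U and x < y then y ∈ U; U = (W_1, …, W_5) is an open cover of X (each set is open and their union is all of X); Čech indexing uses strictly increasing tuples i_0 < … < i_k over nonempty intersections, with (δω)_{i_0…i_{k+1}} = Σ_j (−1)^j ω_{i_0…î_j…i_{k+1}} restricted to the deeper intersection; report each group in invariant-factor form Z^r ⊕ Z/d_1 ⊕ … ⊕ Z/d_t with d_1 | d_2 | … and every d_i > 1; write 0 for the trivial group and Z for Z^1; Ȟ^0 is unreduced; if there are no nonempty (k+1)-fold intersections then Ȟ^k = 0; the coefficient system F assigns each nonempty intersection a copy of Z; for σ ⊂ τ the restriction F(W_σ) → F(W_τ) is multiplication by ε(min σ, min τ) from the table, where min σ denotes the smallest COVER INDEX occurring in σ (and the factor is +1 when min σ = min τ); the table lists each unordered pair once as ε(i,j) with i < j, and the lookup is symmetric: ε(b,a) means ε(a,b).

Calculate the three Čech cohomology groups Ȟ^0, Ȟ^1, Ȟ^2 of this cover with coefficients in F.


Ȟ^0(U;F) ≅ 0, Ȟ^1(U;F) ≅ Z/2, Ȟ^2(U;F) ≅ 0

nonempty overlaps:
  W12={q4} W15={q2} W23={q8} W34={q7} W45={q10}
C dims 5,5; δ0: rk 5, SNF 1^4·2
degree 0: 5−5−0 = 0 → Ȟ^0 ≅ 0
degree 1: 5−0−5 = 0 plus torsion [2] → Ȟ^1 ≅ Z/2
degree 2: 0−0−0 = 0 → Ȟ^2 ≅ 0


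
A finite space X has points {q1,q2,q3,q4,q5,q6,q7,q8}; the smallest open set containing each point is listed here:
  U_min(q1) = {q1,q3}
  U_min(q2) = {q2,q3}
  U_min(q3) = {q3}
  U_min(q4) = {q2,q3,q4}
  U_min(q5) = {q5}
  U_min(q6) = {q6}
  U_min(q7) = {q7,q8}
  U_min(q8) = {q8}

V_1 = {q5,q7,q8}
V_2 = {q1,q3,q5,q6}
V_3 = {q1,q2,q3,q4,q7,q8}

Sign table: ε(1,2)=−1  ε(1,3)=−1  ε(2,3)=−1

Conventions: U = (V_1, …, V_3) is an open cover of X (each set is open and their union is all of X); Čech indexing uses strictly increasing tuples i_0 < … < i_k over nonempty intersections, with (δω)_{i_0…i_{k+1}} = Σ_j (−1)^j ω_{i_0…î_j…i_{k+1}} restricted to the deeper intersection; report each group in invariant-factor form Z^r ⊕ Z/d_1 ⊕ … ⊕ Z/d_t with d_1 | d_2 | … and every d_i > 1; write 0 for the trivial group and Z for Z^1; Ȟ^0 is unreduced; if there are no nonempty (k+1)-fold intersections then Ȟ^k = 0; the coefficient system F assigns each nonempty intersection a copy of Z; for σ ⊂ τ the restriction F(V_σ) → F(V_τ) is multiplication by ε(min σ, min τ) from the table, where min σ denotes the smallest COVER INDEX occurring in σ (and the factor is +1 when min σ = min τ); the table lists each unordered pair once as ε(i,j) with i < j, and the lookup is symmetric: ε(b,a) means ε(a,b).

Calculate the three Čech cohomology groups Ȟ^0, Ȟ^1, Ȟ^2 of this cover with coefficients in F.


Ȟ^0(U;F) ≅ 0,  Ȟ^1(U;F) ≅ Z/2,  Ȟ^2(U;F) ≅ 0

intersection data:
  V12={q5} V13={q7,q8} V23={q1,q3}
C dims 3,3; δ0: rk 3, SNF 1^2·2
Ȟ^0 = (3 − 3) − 0 = 0, so Ȟ^0 ≅ 0
Ȟ^1 = (3 − 0) − 3 = 0 plus torsion [2], so Ȟ^1 ≅ Z/2
Ȟ^2 = (0 − 0) − 0 = 0, so Ȟ^2 ≅ 0


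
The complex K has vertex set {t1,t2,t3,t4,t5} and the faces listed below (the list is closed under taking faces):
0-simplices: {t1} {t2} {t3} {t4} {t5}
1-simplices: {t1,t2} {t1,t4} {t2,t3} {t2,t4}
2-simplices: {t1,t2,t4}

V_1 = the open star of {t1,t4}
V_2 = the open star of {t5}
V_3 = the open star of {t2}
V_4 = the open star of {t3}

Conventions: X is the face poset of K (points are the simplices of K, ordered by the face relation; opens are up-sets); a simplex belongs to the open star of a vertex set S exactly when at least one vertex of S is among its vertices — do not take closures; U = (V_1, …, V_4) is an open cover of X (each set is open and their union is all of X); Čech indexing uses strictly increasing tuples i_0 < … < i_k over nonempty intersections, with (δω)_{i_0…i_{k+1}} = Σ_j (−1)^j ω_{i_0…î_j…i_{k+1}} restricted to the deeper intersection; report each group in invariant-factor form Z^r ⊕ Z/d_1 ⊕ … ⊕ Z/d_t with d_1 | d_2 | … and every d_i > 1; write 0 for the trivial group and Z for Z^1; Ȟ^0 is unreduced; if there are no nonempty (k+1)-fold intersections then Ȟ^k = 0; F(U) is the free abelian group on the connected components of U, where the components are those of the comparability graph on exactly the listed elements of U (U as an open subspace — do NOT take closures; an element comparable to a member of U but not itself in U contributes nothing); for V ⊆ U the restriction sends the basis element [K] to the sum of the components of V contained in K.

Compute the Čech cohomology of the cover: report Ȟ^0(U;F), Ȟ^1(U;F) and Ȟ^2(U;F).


nerve simplices:
  V1={{t1},{t4},{t1,t2},{t1,t4},{t2,t4},{t1,t2,t4}} V2={{t5}} V3={{t2},{t1,t2},{t2,t3},{t2,t4},{t1,t2,t4}} V4={{t3},{t2,t3}}
  V13={{t1,t2},{t2,t4},{t1,t2,t4}} V34={{t2,t3}}
components per intersection:
  V1: {{t1},{t4},{t1,t2},{t1,t4},{t2,t4},{t1,t2,t4}}
  V2: {{t5}}
  V3: {{t2},{t1,t2},{t2,t3},{t2,t4},{t1,t2,t4}}
  V4: {{t3},{t2,t3}}
  V13: {{t1,t2},{t2,t4},{t1,t2,t4}}
  V34: {{t2,t3}}
C dims 4,2; δ0: rk 2, SNF 1^2
degree 0: 4−2−0 = 2 → Ȟ^0 ≅ Z^2
degree 1: 2−0−2 = 0 → Ȟ^1 ≅ 0
degree 2: 0−0−0 = 0 → Ȟ^2 ≅ 0

Ȟ^0 = Z^2; Ȟ^1 = 0; Ȟ^2 = 0


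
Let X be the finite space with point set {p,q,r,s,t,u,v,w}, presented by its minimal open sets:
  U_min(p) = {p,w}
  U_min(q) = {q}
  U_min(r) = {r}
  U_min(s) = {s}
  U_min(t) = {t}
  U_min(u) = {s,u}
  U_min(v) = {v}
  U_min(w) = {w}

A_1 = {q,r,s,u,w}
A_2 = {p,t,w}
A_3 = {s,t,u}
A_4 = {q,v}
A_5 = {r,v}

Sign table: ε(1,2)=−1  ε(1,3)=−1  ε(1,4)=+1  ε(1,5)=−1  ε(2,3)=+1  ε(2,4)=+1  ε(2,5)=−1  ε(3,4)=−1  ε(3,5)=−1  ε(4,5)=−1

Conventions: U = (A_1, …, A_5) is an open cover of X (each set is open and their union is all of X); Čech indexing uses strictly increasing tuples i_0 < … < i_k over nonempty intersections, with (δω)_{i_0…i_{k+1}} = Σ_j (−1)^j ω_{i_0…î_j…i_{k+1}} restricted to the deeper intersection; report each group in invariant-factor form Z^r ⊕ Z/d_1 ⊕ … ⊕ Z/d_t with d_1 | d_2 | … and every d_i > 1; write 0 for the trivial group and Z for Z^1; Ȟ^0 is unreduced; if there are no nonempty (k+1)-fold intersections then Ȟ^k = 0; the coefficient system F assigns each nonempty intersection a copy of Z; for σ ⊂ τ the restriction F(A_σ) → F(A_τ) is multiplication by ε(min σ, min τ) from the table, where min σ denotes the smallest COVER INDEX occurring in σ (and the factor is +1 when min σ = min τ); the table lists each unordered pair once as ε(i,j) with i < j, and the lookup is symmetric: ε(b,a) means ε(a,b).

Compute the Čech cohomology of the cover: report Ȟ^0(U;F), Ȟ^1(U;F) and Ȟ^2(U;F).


Ȟ^0(U;F) ≅ Z, Ȟ^1(U;F) ≅ Z^2, Ȟ^2(U;F) ≅ 0

nerve of the cover:
  A12={w} A13={s,u} A14={q} A15={r} A23={t} A45={v}
C dims 5,6; δ0: rk 4, SNF 1^4
Ȟ^0 = (5 − 4) − 0 = 1, so Ȟ^0 ≅ Z
Ȟ^1 = (6 − 0) − 4 = 2, so Ȟ^1 ≅ Z^2
Ȟ^2 = (0 − 0) − 0 = 0, so Ȟ^2 ≅ 0


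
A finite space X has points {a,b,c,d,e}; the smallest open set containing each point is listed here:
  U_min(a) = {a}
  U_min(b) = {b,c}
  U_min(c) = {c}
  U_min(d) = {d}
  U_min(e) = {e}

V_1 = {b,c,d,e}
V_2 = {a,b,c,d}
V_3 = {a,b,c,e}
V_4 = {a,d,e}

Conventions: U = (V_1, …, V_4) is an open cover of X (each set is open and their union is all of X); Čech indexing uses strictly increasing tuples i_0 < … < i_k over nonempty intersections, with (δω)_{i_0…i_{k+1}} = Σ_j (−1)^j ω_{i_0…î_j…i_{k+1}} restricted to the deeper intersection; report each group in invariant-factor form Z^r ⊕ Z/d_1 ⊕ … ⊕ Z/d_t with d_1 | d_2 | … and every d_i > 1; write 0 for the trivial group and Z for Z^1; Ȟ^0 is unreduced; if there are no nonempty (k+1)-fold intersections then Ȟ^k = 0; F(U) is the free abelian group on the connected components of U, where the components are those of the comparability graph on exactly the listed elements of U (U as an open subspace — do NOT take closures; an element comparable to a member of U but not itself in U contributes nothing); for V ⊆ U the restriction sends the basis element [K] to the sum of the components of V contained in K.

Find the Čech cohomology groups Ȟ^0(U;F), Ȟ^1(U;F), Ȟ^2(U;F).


Ȟ^0(U;F) ≅ Z^4; Ȟ^1(U;F) ≅ 0; Ȟ^2(U;F) ≅ 0

nerve of the cover:
  V12={b,c,d} V13={b,c,e} V14={d,e} V23={a,b,c} V24={a,d} V34={a,e}
  V123={b,c} V124={d} V134={e} V234={a}
components per intersection:
  V1: {b,c} {d} {e}
  V2: {a} {b,c} {d}
  V3: {a} {b,c} {e}
  V4: {a} {d} {e}
  V12: {b,c} {d}
  V13: {b,c} {e}
  V14: {d} {e}
  V23: {a} {b,c}
  V24: {a} {d}
  V34: {a} {e}
  V123: {b,c}
  V124: {d}
  V134: {e}
  V234: {a}
C dims 12,12,4; δ0: rk 8, SNF 1^8; δ1: rk 4, SNF 1^4
Ȟ^0 = (12 − 8) − 0 = 4, so Ȟ^0 ≅ Z^4
Ȟ^1 = (12 − 4) − 8 = 0, so Ȟ^1 ≅ 0
Ȟ^2 = (4 − 0) − 4 = 0, so Ȟ^2 ≅ 0


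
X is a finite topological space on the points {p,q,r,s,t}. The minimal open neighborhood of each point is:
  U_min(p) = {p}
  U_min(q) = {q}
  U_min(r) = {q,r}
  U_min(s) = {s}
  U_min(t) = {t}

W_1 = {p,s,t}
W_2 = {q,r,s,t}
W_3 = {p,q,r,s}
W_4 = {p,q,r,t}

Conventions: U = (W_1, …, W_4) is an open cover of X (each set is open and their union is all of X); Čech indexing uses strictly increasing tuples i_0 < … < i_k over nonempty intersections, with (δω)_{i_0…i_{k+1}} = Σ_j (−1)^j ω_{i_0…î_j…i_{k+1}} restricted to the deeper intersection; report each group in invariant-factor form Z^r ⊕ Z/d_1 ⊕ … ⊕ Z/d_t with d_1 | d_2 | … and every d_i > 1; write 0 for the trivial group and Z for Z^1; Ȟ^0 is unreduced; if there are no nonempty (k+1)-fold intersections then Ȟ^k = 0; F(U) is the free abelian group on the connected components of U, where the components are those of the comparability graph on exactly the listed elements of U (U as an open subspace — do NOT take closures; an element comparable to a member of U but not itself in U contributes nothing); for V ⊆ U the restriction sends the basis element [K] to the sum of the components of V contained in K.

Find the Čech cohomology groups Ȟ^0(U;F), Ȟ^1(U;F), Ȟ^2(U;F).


Ȟ^0 = Z^4; Ȟ^1 = 0; Ȟ^2 = 0

nerve of the cover:
  W12={s,t} W13={p,s} W14={p,t} W23={q,r,s} W24={q,r,t} W34={p,q,r}
  W123={s} W124={t} W134={p} W234={q,r}
components per intersection:
  W1: {p} {s} {t}
  W2: {q,r} {s} {t}
  W3: {p} {q,r} {s}
  W4: {p} {q,r} {t}
  W12: {s} {t}
  W13: {p} {s}
  W14: {p} {t}
  W23: {q,r} {s}
  W24: {q,r} {t}
  W34: {p} {q,r}
  W123: {s}
  W124: {t}
  W134: {p}
  W234: {q,r}
C dims 12,12,4; δ0: rk 8, SNF 1^8; δ1: rk 4, SNF 1^4
Ȟ^0 = (12 − 8) − 0 = 4, so Ȟ^0 ≅ Z^4
Ȟ^1 = (12 − 4) − 8 = 0, so Ȟ^1 ≅ 0
Ȟ^2 = (4 − 0) − 4 = 0, so Ȟ^2 ≅ 0


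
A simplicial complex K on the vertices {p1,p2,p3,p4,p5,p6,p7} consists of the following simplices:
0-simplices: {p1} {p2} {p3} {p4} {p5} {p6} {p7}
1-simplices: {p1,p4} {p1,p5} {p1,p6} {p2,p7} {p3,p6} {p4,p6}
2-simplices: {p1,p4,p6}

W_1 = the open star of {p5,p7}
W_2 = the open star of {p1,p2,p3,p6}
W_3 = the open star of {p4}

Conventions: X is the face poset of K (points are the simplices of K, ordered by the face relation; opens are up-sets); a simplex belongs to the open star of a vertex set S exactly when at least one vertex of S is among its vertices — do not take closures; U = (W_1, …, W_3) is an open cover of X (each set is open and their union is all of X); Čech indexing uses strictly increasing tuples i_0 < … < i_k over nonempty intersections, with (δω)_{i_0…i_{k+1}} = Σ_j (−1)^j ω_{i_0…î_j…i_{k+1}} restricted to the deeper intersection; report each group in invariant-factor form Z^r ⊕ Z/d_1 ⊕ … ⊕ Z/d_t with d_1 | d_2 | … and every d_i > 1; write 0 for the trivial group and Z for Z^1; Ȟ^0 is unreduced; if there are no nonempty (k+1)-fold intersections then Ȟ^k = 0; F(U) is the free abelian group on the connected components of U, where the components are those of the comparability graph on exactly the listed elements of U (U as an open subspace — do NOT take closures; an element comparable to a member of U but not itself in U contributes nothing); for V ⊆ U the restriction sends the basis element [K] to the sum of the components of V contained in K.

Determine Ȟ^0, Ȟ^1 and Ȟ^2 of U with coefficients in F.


nonempty overlaps:
  W1={{p5},{p7},{p1,p5},{p2,p7}} W2={{p1},{p2},{p3},{p6},{p1,p4},{p1,p5},{p1,p6},{p2,p7},{p3,p6},{p4,p6},{p1,p4,p6}} W3={{p4},{p1,p4},{p4,p6},{p1,p4,p6}}
  W12={{p1,p5},{p2,p7}} W23={{p1,p4},{p4,p6},{p1,p4,p6}}
components per intersection:
  W1: {{p5},{p1,p5}} {{p7},{p2,p7}}
  W2: {{p1},{p3},{p6},{p1,p4},{p1,p5},{p1,p6},{p3,p6},{p4,p6},{p1,p4,p6}} {{p2},{p2,p7}}
  W3: {{p4},{p1,p4},{p4,p6},{p1,p4,p6}}
  W12: {{p1,p5}} {{p2,p7}}
  W23: {{p1,p4},{p4,p6},{p1,p4,p6}}
C dims 5,3; δ0: rk 3, SNF 1^3
degree 0: 5−3−0 = 2 → Ȟ^0 ≅ Z^2
degree 1: 3−0−3 = 0 → Ȟ^1 ≅ 0
degree 2: 0−0−0 = 0 → Ȟ^2 ≅ 0

Ȟ^0(U;F) ≅ Z^2,  Ȟ^1(U;F) ≅ 0,  Ȟ^2(U;F) ≅ 0


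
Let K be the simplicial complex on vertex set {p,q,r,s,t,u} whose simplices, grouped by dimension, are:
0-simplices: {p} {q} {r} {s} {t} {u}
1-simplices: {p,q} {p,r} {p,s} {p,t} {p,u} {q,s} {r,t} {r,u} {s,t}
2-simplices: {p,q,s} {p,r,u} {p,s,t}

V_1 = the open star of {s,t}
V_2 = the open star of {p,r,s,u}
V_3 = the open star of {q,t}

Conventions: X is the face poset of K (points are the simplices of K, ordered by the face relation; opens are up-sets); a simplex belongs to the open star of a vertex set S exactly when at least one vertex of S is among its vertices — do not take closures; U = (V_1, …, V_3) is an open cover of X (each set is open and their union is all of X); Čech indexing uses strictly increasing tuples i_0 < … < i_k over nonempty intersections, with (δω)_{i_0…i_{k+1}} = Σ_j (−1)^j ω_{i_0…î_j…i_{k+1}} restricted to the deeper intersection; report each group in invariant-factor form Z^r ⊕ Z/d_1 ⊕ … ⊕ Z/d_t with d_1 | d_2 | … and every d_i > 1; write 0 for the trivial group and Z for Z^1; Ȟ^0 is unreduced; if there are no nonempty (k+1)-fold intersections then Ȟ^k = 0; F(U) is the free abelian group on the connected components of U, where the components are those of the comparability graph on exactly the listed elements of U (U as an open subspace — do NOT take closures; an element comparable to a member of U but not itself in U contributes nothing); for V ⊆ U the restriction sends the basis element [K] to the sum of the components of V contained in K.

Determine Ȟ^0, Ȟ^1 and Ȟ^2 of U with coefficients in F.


Ȟ^0 = Z,  Ȟ^1 = Z,  Ȟ^2 = 0

nonempty overlaps:
  V1={{s},{t},{p,s},{p,t},{q,s},{r,t},{s,t},{p,q,s},{p,s,t}} V2={{p},{r},{s},{u},{p,q},{p,r},{p,s},{p,t},{p,u},{q,s},{r,t},{r,u},{s,t},{p,q,s},{p,r,u},{p,s,t}} V3={{q},{t},{p,q},{p,t},{q,s},{r,t},{s,t},{p,q,s},{p,s,t}}
  V12={{s},{p,s},{p,t},{q,s},{r,t},{s,t},{p,q,s},{p,s,t}} V13={{t},{p,t},{q,s},{r,t},{s,t},{p,q,s},{p,s,t}} V23={{p,q},{p,t},{q,s},{r,t},{s,t},{p,q,s},{p,s,t}}
  V123={{p,t},{q,s},{r,t},{s,t},{p,q,s},{p,s,t}}
components per intersection:
  V1: {{s},{t},{p,s},{p,t},{q,s},{r,t},{s,t},{p,q,s},{p,s,t}}
  V2: {{p},{r},{s},{u},{p,q},{p,r},{p,s},{p,t},{p,u},{q,s},{r,t},{r,u},{s,t},{p,q,s},{p,r,u},{p,s,t}}
  V3: {{q},{p,q},{q,s},{p,q,s}} {{t},{p,t},{r,t},{s,t},{p,s,t}}
  V12: {{s},{p,s},{p,t},{q,s},{s,t},{p,q,s},{p,s,t}} {{r,t}}
  V13: {{t},{p,t},{r,t},{s,t},{p,s,t}} {{q,s},{p,q,s}}
  V23: {{p,q},{q,s},{p,q,s}} {{p,t},{s,t},{p,s,t}} {{r,t}}
  V123: {{p,t},{s,t},{p,s,t}} {{q,s},{p,q,s}} {{r,t}}
C dims 4,7,3; δ0: rk 3, SNF 1^3; δ1: rk 3, SNF 1^3
degree 0: 4−3−0 = 1 → Ȟ^0 ≅ Z
degree 1: 7−3−3 = 1 → Ȟ^1 ≅ Z
degree 2: 3−0−3 = 0 → Ȟ^2 ≅ 0


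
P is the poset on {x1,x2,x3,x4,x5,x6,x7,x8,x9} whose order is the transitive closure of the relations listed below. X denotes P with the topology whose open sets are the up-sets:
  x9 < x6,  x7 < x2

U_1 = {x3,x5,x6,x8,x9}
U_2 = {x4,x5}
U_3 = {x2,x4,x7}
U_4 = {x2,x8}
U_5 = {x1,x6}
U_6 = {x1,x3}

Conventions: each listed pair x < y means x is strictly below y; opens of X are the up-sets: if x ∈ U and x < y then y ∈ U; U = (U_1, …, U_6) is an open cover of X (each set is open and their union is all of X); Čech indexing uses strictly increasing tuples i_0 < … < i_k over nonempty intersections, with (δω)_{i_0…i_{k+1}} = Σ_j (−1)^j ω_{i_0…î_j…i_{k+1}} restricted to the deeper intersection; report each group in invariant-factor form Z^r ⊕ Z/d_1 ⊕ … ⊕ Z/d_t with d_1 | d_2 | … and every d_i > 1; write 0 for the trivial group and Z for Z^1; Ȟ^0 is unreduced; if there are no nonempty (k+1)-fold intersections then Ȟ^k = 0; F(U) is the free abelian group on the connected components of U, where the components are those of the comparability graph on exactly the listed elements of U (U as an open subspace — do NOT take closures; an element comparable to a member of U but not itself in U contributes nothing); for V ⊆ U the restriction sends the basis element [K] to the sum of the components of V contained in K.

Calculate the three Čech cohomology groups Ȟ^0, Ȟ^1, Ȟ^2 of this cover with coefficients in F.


Ȟ^0 ≅ Z^7, Ȟ^1 ≅ 0 and Ȟ^2 ≅ 0

nerve of the cover:
  U12={x5} U14={x8} U15={x6} U16={x3} U23={x4} U34={x2} U56={x1}
components per intersection:
  U1: {x3} {x5} {x6,x9} {x8}
  U2: {x4} {x5}
  U3: {x2,x7} {x4}
  U4: {x2} {x8}
  U5: {x1} {x6}
  U6: {x1} {x3}
  U12: {x5}
  U14: {x8}
  U15: {x6}
  U16: {x3}
  U23: {x4}
  U34: {x2}
  U56: {x1}
C dims 14,7; δ0: rk 7, SNF 1^7
Ȟ^0 = (14 − 7) − 0 = 7, so Ȟ^0 ≅ Z^7
Ȟ^1 = (7 − 0) − 7 = 0, so Ȟ^1 ≅ 0
Ȟ^2 = (0 − 0) − 0 = 0, so Ȟ^2 ≅ 0


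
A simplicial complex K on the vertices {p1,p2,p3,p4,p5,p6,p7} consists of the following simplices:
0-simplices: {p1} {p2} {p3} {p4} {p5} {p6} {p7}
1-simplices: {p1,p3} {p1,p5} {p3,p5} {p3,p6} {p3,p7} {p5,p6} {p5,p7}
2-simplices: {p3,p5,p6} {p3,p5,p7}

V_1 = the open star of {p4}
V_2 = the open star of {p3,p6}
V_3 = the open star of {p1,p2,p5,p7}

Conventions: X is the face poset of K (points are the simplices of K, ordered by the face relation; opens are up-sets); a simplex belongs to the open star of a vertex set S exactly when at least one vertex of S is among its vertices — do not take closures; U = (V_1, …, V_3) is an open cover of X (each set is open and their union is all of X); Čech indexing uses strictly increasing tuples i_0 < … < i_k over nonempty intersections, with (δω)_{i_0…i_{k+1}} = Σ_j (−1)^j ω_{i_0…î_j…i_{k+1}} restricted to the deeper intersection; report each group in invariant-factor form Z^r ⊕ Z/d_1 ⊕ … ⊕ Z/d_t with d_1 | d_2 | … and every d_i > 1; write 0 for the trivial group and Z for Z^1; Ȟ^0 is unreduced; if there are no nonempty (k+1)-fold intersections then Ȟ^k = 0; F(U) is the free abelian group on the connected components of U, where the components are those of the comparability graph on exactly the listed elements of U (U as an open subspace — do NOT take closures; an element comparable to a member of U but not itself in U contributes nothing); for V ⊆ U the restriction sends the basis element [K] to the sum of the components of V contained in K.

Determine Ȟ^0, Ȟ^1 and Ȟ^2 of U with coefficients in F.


Ȟ^0 = Z^3,  Ȟ^1 = Z,  Ȟ^2 = 0

nonempty intersections:
  V1={{p4}} V2={{p3},{p6},{p1,p3},{p3,p5},{p3,p6},{p3,p7},{p5,p6},{p3,p5,p6},{p3,p5,p7}} V3={{p1},{p2},{p5},{p7},{p1,p3},{p1,p5},{p3,p5},{p3,p7},{p5,p6},{p5,p7},{p3,p5,p6},{p3,p5,p7}}
  V23={{p1,p3},{p3,p5},{p3,p7},{p5,p6},{p3,p5,p6},{p3,p5,p7}}
components per intersection:
  V1: {{p4}}
  V2: {{p3},{p6},{p1,p3},{p3,p5},{p3,p6},{p3,p7},{p5,p6},{p3,p5,p6},{p3,p5,p7}}
  V3: {{p1},{p5},{p7},{p1,p3},{p1,p5},{p3,p5},{p3,p7},{p5,p6},{p5,p7},{p3,p5,p6},{p3,p5,p7}} {{p2}}
  V23: {{p1,p3}} {{p3,p5},{p3,p7},{p5,p6},{p3,p5,p6},{p3,p5,p7}}
C dims 4,2; δ0: rk 1, SNF 1^1
Ȟ^0: (4−1)−0=3 ⇒ Z^3
Ȟ^1: (2−0)−1=1 ⇒ Z
Ȟ^2: (0−0)−0=0 ⇒ 0


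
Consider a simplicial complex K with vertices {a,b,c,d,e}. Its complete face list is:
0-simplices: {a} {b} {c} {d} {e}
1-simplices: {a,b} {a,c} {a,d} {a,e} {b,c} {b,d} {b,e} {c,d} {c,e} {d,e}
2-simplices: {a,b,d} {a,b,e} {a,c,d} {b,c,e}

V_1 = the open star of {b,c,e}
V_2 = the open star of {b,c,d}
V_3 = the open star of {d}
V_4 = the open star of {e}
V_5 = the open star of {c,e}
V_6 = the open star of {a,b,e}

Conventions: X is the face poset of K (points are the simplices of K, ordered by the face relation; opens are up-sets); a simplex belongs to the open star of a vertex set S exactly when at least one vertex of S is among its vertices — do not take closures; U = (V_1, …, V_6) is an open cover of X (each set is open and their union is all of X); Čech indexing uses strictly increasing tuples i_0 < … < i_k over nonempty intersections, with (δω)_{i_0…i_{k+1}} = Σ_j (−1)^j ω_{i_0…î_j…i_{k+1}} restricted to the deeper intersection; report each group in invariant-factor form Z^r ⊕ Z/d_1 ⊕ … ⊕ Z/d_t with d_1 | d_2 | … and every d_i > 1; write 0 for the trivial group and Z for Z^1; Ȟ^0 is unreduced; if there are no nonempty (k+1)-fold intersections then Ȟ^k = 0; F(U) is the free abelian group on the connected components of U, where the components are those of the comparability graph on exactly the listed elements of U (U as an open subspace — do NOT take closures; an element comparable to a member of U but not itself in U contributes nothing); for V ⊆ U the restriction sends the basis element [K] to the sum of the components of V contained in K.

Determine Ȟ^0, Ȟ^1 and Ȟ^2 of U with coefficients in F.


Ȟ^0(U;F) ≅ Z,  Ȟ^1(U;F) ≅ Z,  Ȟ^2(U;F) ≅ 0

nerve simplices:
  V1={{b},{c},{e},{a,b},{a,c},{a,e},{b,c},{b,d},{b,e},{c,d},{c,e},{d,e},{a,b,d},{a,b,e},{a,c,d},{b,c,e}} V2={{b},{c},{d},{a,b},{a,c},{a,d},{b,c},{b,d},{b,e},{c,d},{c,e},{d,e},{a,b,d},{a,b,e},{a,c,d},{b,c,e}} V3={{d},{a,d},{b,d},{c,d},{d,e},{a,b,d},{a,c,d}} V4={{e},{a,e},{b,e},{c,e},{d,e},{a,b,e},{b,c,e}} V5={{c},{e},{a,c},{a,e},{b,c},{b,e},{c,d},{c,e},{d,e},{a,b,e},{a,c,d},{b,c,e}} V6={{a},{b},{e},{a,b},{a,c},{a,d},{a,e},{b,c},{b,d},{b,e},{c,e},{d,e},{a,b,d},{a,b,e},{a,c,d},{b,c,e}}
  V12={{b},{c},{a,b},{a,c},{b,c},{b,d},{b,e},{c,d},{c,e},{d,e},{a,b,d},{a,b,e},{a,c,d},{b,c,e}} V13={{b,d},{c,d},{d,e},{a,b,d},{a,c,d}} V14={{e},{a,e},{b,e},{c,e},{d,e},{a,b,e},{b,c,e}} V15={{c},{e},{a,c},{a,e},{b,c},{b,e},{c,d},{c,e},{d,e},{a,b,e},{a,c,d},{b,c,e}} V16={{b},{e},{a,b},{a,c},{a,e},{b,c},{b,d},{b,e},{c,e},{d,e},{a,b,d},{a,b,e},{a,c,d},{b,c,e}} V23={{d},{a,d},{b,d},{c,d},{d,e},{a,b,d},{a,c,d}} V24={{b,e},{c,e},{d,e},{a,b,e},{b,c,e}} V25={{c},{a,c},{b,c},{b,e},{c,d},{c,e},{d,e},{a,b,e},{a,c,d},{b,c,e}} V26={{b},{a,b},{a,c},{a,d},{b,c},{b,d},{b,e},{c,e},{d,e},{a,b,d},{a,b,e},{a,c,d},{b,c,e}} V34={{d,e}} V35={{c,d},{d,e},{a,c,d}} V36={{a,d},{b,d},{d,e},{a,b,d},{a,c,d}} V45={{e},{a,e},{b,e},{c,e},{d,e},{a,b,e},{b,c,e}} V46={{e},{a,e},{b,e},{c,e},{d,e},{a,b,e},{b,c,e}} V56={{e},{a,c},{a,e},{b,c},{b,e},{c,e},{d,e},{a,b,e},{a,c,d},{b,c,e}}
  V123={{b,d},{c,d},{d,e},{a,b,d},{a,c,d}} V124={{b,e},{c,e},{d,e},{a,b,e},{b,c,e}} V125={{c},{a,c},{b,c},{b,e},{c,d},{c,e},{d,e},{a,b,e},{a,c,d},{b,c,e}} V126={{b},{a,b},{a,c},{b,c},{b,d},{b,e},{c,e},{d,e},{a,b,d},{a,b,e},{a,c,d},{b,c,e}} V134={{d,e}} V135={{c,d},{d,e},{a,c,d}} V136={{b,d},{d,e},{a,b,d},{a,c,d}} V145={{e},{a,e},{b,e},{c,e},{d,e},{a,b,e},{b,c,e}} V146={{e},{a,e},{b,e},{c,e},{d,e},{a,b,e},{b,c,e}} V156={{e},{a,c},{a,e},{b,c},{b,e},{c,e},{d,e},{a,b,e},{a,c,d},{b,c,e}} V234={{d,e}} V235={{c,d},{d,e},{a,c,d}} V236={{a,d},{b,d},{d,e},{a,b,d},{a,c,d}} V245={{b,e},{c,e},{d,e},{a,b,e},{b,c,e}} V246={{b,e},{c,e},{d,e},{a,b,e},{b,c,e}} V256={{a,c},{b,c},{b,e},{c,e},{d,e},{a,b,e},{a,c,d},{b,c,e}} V345={{d,e}} V346={{d,e}} V356={{d,e},{a,c,d}} V456={{e},{a,e},{b,e},{c,e},{d,e},{a,b,e},{b,c,e}}
  V1234={{d,e}} V1235={{c,d},{d,e},{a,c,d}} V1236={{b,d},{d,e},{a,b,d},{a,c,d}} V1245={{b,e},{c,e},{d,e},{a,b,e},{b,c,e}} V1246={{b,e},{c,e},{d,e},{a,b,e},{b,c,e}} V1256={{a,c},{b,c},{b,e},{c,e},{d,e},{a,b,e},{a,c,d},{b,c,e}} V1345={{d,e}} V1346={{d,e}} V1356={{d,e},{a,c,d}} V1456={{e},{a,e},{b,e},{c,e},{d,e},{a,b,e},{b,c,e}} V2345={{d,e}} V2346={{d,e}} V2356={{d,e},{a,c,d}} V2456={{b,e},{c,e},{d,e},{a,b,e},{b,c,e}} V3456={{d,e}}
  V12345={{d,e}} V12346={{d,e}} V12356={{d,e},{a,c,d}} V12456={{b,e},{c,e},{d,e},{a,b,e},{b,c,e}} V13456={{d,e}} V23456={{d,e}}
  V123456={{d,e}}
components per intersection:
  V1: {{b},{c},{e},{a,b},{a,c},{a,e},{b,c},{b,d},{b,e},{c,d},{c,e},{d,e},{a,b,d},{a,b,e},{a,c,d},{b,c,e}}
  V2: {{b},{c},{d},{a,b},{a,c},{a,d},{b,c},{b,d},{b,e},{c,d},{c,e},{d,e},{a,b,d},{a,b,e},{a,c,d},{b,c,e}}
  V3: {{d},{a,d},{b,d},{c,d},{d,e},{a,b,d},{a,c,d}}
  V4: {{e},{a,e},{b,e},{c,e},{d,e},{a,b,e},{b,c,e}}
  V5: {{c},{e},{a,c},{a,e},{b,c},{b,e},{c,d},{c,e},{d,e},{a,b,e},{a,c,d},{b,c,e}}
  V6: {{a},{b},{e},{a,b},{a,c},{a,d},{a,e},{b,c},{b,d},{b,e},{c,e},{d,e},{a,b,d},{a,b,e},{a,c,d},{b,c,e}}
  V12: {{b},{c},{a,b},{a,c},{b,c},{b,d},{b,e},{c,d},{c,e},{a,b,d},{a,b,e},{a,c,d},{b,c,e}} {{d,e}}
  V13: {{b,d},{a,b,d}} {{c,d},{a,c,d}} {{d,e}}
  V14: {{e},{a,e},{b,e},{c,e},{d,e},{a,b,e},{b,c,e}}
  V15: {{c},{e},{a,c},{a,e},{b,c},{b,e},{c,d},{c,e},{d,e},{a,b,e},{a,c,d},{b,c,e}}
  V16: {{b},{e},{a,b},{a,e},{b,c},{b,d},{b,e},{c,e},{d,e},{a,b,d},{a,b,e},{b,c,e}} {{a,c},{a,c,d}}
  V23: {{d},{a,d},{b,d},{c,d},{d,e},{a,b,d},{a,c,d}}
  V24: {{b,e},{c,e},{a,b,e},{b,c,e}} {{d,e}}
  V25: {{c},{a,c},{b,c},{b,e},{c,d},{c,e},{a,b,e},{a,c,d},{b,c,e}} {{d,e}}
  V26: {{b},{a,b},{a,c},{a,d},{b,c},{b,d},{b,e},{c,e},{a,b,d},{a,b,e},{a,c,d},{b,c,e}} {{d,e}}
  V34: {{d,e}}
  V35: {{c,d},{a,c,d}} {{d,e}}
  V36: {{a,d},{b,d},{a,b,d},{a,c,d}} {{d,e}}
  V45: {{e},{a,e},{b,e},{c,e},{d,e},{a,b,e},{b,c,e}}
  V46: {{e},{a,e},{b,e},{c,e},{d,e},{a,b,e},{b,c,e}}
  V56: {{e},{a,e},{b,c},{b,e},{c,e},{d,e},{a,b,e},{b,c,e}} {{a,c},{a,c,d}}
  V123: {{b,d},{a,b,d}} {{c,d},{a,c,d}} {{d,e}}
  V124: {{b,e},{c,e},{a,b,e},{b,c,e}} {{d,e}}
  V125: {{c},{a,c},{b,c},{b,e},{c,d},{c,e},{a,b,e},{a,c,d},{b,c,e}} {{d,e}}
  V126: {{b},{a,b},{b,c},{b,d},{b,e},{c,e},{a,b,d},{a,b,e},{b,c,e}} {{a,c},{a,c,d}} {{d,e}}
  V134: {{d,e}}
  V135: {{c,d},{a,c,d}} {{d,e}}
  V136: {{b,d},{a,b,d}} {{d,e}} {{a,c,d}}
  V145: {{e},{a,e},{b,e},{c,e},{d,e},{a,b,e},{b,c,e}}
  V146: {{e},{a,e},{b,e},{c,e},{d,e},{a,b,e},{b,c,e}}
  V156: {{e},{a,e},{b,c},{b,e},{c,e},{d,e},{a,b,e},{b,c,e}} {{a,c},{a,c,d}}
  V234: {{d,e}}
  V235: {{c,d},{a,c,d}} {{d,e}}
  V236: {{a,d},{b,d},{a,b,d},{a,c,d}} {{d,e}}
  V245: {{b,e},{c,e},{a,b,e},{b,c,e}} {{d,e}}
  V246: {{b,e},{c,e},{a,b,e},{b,c,e}} {{d,e}}
  V256: {{a,c},{a,c,d}} {{b,c},{b,e},{c,e},{a,b,e},{b,c,e}} {{d,e}}
  V345: {{d,e}}
  V346: {{d,e}}
  V356: {{d,e}} {{a,c,d}}
  V456: {{e},{a,e},{b,e},{c,e},{d,e},{a,b,e},{b,c,e}}
  V1234: {{d,e}}
  V1235: {{c,d},{a,c,d}} {{d,e}}
  V1236: {{b,d},{a,b,d}} {{d,e}} {{a,c,d}}
  V1245: {{b,e},{c,e},{a,b,e},{b,c,e}} {{d,e}}
  V1246: {{b,e},{c,e},{a,b,e},{b,c,e}} {{d,e}}
  V1256: {{a,c},{a,c,d}} {{b,c},{b,e},{c,e},{a,b,e},{b,c,e}} {{d,e}}
  V1345: {{d,e}}
  V1346: {{d,e}}
  V1356: {{d,e}} {{a,c,d}}
  V1456: {{e},{a,e},{b,e},{c,e},{d,e},{a,b,e},{b,c,e}}
  V2345: {{d,e}}
  V2346: {{d,e}}
  V2356: {{d,e}} {{a,c,d}}
  V2456: {{b,e},{c,e},{a,b,e},{b,c,e}} {{d,e}}
  V3456: {{d,e}}
  V12345: {{d,e}}
  V12346: {{d,e}}
  V12356: {{d,e}} {{a,c,d}}
  V12456: {{b,e},{c,e},{a,b,e},{b,c,e}} {{d,e}}
  V13456: {{d,e}}
  V23456: {{d,e}}
  V123456: {{d,e}}
C dims 6,25,37,25; δ0: rk 5, SNF 1^5; δ1: rk 19, SNF 1^19; δ2: rk 18, SNF 1^18
degree 0: 6−5−0 = 1 → Ȟ^0 ≅ Z
degree 1: 25−19−5 = 1 → Ȟ^1 ≅ Z
degree 2: 37−18−19 = 0 → Ȟ^2 ≅ 0


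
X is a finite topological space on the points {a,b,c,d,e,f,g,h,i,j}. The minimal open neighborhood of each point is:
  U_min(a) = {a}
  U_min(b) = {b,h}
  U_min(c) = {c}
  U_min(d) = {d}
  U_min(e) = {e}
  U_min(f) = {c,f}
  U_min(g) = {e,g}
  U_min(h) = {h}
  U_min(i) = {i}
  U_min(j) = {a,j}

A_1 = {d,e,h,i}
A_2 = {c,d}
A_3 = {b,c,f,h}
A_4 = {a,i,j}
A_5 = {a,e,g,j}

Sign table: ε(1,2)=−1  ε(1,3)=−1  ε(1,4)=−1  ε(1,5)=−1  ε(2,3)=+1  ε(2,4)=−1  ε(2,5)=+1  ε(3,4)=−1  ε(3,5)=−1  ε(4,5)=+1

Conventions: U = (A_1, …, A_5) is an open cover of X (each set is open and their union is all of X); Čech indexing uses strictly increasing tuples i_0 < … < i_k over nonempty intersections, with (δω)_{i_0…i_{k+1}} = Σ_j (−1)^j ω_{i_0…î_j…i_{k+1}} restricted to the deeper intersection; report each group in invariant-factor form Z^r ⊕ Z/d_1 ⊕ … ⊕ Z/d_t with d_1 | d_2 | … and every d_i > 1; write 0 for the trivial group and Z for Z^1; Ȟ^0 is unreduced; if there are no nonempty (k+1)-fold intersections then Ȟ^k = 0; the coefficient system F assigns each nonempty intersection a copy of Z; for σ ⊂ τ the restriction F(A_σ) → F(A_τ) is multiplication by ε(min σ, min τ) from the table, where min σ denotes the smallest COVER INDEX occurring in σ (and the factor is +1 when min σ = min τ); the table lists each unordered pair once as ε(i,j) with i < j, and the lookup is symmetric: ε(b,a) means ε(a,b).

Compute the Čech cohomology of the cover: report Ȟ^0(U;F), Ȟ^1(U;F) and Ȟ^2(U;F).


Ȟ^0 = Z,  Ȟ^1 = Z^2,  Ȟ^2 = 0

nerve of the cover:
  A12={d} A13={h} A14={i} A15={e} A23={c} A45={a,j}
C dims 5,6; δ0: rk 4, SNF 1^4
Ȟ^0 = (5 − 4) − 0 = 1, so Ȟ^0 ≅ Z
Ȟ^1 = (6 − 0) − 4 = 2, so Ȟ^1 ≅ Z^2
Ȟ^2 = (0 − 0) − 0 = 0, so Ȟ^2 ≅ 0


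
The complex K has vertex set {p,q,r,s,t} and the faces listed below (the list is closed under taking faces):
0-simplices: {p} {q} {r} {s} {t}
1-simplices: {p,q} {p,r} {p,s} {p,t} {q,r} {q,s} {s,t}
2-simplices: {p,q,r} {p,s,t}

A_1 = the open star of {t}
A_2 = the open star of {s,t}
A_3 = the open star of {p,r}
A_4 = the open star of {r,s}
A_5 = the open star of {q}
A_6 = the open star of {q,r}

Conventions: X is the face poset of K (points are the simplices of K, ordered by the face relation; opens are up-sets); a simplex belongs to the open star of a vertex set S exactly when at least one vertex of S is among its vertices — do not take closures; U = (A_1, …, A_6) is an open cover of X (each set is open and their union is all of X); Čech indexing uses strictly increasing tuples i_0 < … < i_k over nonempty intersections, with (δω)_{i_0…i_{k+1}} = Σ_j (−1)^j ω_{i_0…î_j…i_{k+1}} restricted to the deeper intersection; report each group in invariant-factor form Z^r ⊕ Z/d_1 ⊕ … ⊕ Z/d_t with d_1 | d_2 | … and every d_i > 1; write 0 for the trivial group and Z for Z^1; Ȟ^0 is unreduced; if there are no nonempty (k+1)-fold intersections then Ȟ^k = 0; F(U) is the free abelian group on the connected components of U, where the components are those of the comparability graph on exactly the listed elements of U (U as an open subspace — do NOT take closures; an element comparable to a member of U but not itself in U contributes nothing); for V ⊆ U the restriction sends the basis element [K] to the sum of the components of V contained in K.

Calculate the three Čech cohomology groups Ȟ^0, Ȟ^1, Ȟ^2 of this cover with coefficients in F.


cover nerve:
  A1={{t},{p,t},{s,t},{p,s,t}} A2={{s},{t},{p,s},{p,t},{q,s},{s,t},{p,s,t}} A3={{p},{r},{p,q},{p,r},{p,s},{p,t},{q,r},{p,q,r},{p,s,t}} A4={{r},{s},{p,r},{p,s},{q,r},{q,s},{s,t},{p,q,r},{p,s,t}} A5={{q},{p,q},{q,r},{q,s},{p,q,r}} A6={{q},{r},{p,q},{p,r},{q,r},{q,s},{p,q,r}}
  A12={{t},{p,t},{s,t},{p,s,t}} A13={{p,t},{p,s,t}} A14={{s,t},{p,s,t}} A23={{p,s},{p,t},{p,s,t}} A24={{s},{p,s},{q,s},{s,t},{p,s,t}} A25={{q,s}} A26={{q,s}} A34={{r},{p,r},{p,s},{q,r},{p,q,r},{p,s,t}} A35={{p,q},{q,r},{p,q,r}} A36={{r},{p,q},{p,r},{q,r},{p,q,r}} A45={{q,r},{q,s},{p,q,r}} A46={{r},{p,r},{q,r},{q,s},{p,q,r}} A56={{q},{p,q},{q,r},{q,s},{p,q,r}}
  A123={{p,t},{p,s,t}} A124={{s,t},{p,s,t}} A134={{p,s,t}} A234={{p,s},{p,s,t}} A245={{q,s}} A246={{q,s}} A256={{q,s}} A345={{q,r},{p,q,r}} A346={{r},{p,r},{q,r},{p,q,r}} A356={{p,q},{q,r},{p,q,r}} A456={{q,r},{q,s},{p,q,r}}
  A1234={{p,s,t}} A2456={{q,s}} A3456={{q,r},{p,q,r}}
components per intersection:
  A1: {{t},{p,t},{s,t},{p,s,t}}
  A2: {{s},{t},{p,s},{p,t},{q,s},{s,t},{p,s,t}}
  A3: {{p},{r},{p,q},{p,r},{p,s},{p,t},{q,r},{p,q,r},{p,s,t}}
  A4: {{r},{p,r},{q,r},{p,q,r}} {{s},{p,s},{q,s},{s,t},{p,s,t}}
  A5: {{q},{p,q},{q,r},{q,s},{p,q,r}}
  A6: {{q},{r},{p,q},{p,r},{q,r},{q,s},{p,q,r}}
  A12: {{t},{p,t},{s,t},{p,s,t}}
  A13: {{p,t},{p,s,t}}
  A14: {{s,t},{p,s,t}}
  A23: {{p,s},{p,t},{p,s,t}}
  A24: {{s},{p,s},{q,s},{s,t},{p,s,t}}
  A25: {{q,s}}
  A26: {{q,s}}
  A34: {{r},{p,r},{q,r},{p,q,r}} {{p,s},{p,s,t}}
  A35: {{p,q},{q,r},{p,q,r}}
  A36: {{r},{p,q},{p,r},{q,r},{p,q,r}}
  A45: {{q,r},{p,q,r}} {{q,s}}
  A46: {{r},{p,r},{q,r},{p,q,r}} {{q,s}}
  A56: {{q},{p,q},{q,r},{q,s},{p,q,r}}
  A123: {{p,t},{p,s,t}}
  A124: {{s,t},{p,s,t}}
  A134: {{p,s,t}}
  A234: {{p,s},{p,s,t}}
  A245: {{q,s}}
  A246: {{q,s}}
  A256: {{q,s}}
  A345: {{q,r},{p,q,r}}
  A346: {{r},{p,r},{q,r},{p,q,r}}
  A356: {{p,q},{q,r},{p,q,r}}
  A456: {{q,r},{p,q,r}} {{q,s}}
  A1234: {{p,s,t}}
  A2456: {{q,s}}
  A3456: {{q,r},{p,q,r}}
C dims 7,16,12,3; δ0: rk 6, SNF 1^6; δ1: rk 9, SNF 1^9; δ2: rk 3, SNF 1^3
Ȟ^0: (7−6)−0=1 ⇒ Z
Ȟ^1: (16−9)−6=1 ⇒ Z
Ȟ^2: (12−3)−9=0 ⇒ 0

Ȟ^0 ≅ Z,  Ȟ^1 ≅ Z,  Ȟ^2 ≅ 0


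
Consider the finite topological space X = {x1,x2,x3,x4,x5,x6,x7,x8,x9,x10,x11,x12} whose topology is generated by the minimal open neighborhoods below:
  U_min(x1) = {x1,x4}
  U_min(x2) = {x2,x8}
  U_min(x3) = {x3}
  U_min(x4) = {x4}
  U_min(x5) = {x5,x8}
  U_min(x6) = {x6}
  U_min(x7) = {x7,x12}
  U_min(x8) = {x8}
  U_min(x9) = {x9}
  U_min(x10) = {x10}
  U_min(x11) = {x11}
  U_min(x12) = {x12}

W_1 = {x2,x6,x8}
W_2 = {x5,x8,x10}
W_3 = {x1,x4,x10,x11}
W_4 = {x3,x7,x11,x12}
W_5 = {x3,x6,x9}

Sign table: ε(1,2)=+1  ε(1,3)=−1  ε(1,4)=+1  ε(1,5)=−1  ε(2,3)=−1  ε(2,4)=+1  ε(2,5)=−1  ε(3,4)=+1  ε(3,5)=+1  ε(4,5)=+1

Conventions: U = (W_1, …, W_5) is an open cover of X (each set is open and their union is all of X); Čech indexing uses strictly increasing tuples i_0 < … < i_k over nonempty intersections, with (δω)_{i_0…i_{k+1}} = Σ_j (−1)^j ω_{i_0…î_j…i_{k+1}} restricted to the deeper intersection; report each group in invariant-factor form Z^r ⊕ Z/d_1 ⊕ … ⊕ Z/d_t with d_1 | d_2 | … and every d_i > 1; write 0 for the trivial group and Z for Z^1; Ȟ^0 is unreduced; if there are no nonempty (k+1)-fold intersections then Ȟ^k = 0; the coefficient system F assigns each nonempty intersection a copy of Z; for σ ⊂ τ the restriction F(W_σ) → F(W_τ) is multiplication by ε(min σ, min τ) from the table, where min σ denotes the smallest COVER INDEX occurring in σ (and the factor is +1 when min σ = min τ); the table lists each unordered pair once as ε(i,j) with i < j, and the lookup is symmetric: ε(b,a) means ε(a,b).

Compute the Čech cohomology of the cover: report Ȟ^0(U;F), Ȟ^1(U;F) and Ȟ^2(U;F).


Ȟ^0 = Z, Ȟ^1 = Z, Ȟ^2 = 0

cover nerve:
  W12={x8} W15={x6} W23={x10} W34={x11} W45={x3}
C dims 5,5; δ0: rk 4, SNF 1^4
Ȟ^0: (5−4)−0=1 ⇒ Z
Ȟ^1: (5−0)−4=1 ⇒ Z
Ȟ^2: (0−0)−0=0 ⇒ 0


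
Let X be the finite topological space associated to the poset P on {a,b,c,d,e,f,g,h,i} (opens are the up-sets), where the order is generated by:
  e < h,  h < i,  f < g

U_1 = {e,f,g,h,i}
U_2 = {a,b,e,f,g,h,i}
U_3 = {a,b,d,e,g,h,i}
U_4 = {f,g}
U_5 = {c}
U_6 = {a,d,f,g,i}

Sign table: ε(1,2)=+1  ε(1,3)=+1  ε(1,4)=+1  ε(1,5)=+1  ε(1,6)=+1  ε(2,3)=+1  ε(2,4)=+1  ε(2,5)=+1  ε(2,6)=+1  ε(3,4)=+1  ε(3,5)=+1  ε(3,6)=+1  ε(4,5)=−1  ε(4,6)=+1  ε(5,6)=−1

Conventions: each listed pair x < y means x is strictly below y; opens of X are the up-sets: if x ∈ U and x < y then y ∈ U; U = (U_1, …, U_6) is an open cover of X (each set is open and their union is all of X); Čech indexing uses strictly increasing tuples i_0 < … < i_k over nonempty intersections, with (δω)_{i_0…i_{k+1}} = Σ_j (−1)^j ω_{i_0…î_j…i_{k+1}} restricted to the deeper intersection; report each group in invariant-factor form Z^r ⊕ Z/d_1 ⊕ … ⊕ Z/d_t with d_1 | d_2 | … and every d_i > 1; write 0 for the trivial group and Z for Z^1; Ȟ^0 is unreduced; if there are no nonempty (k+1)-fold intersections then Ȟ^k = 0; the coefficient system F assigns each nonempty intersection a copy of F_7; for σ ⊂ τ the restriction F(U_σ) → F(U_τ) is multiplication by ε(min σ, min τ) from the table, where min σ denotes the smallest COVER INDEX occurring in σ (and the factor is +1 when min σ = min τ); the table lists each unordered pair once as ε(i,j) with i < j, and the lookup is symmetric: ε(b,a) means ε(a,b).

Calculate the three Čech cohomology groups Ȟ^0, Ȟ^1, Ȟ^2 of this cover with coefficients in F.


Ȟ^0 = Z/7 ⊕ Z/7; Ȟ^1 = 0; Ȟ^2 = 0

nerve simplices:
  U12={e,f,g,h,i} U13={e,g,h,i} U14={f,g} U16={f,g,i} U23={a,b,e,g,h,i} U24={f,g} U26={a,f,g,i} U34={g} U36={a,d,g,i} U46={f,g}
  U123={e,g,h,i} U124={f,g} U126={f,g,i} U134={g} U136={g,i} U146={f,g} U234={g} U236={a,g,i} U246={f,g} U346={g}
  U1234={g} U1236={g,i} U1246={f,g} U1346={g} U2346={g}
  U12346={g}
C dims 6,10,10,5; δ0: rk_F7 4; δ1: rk_F7 6; δ2: rk_F7 4
degree 0: 6−4−0 = 2 → Ȟ^0 ≅ Z/7 ⊕ Z/7
degree 1: 10−6−4 = 0 → Ȟ^1 ≅ 0
degree 2: 10−4−6 = 0 → Ȟ^2 ≅ 0
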